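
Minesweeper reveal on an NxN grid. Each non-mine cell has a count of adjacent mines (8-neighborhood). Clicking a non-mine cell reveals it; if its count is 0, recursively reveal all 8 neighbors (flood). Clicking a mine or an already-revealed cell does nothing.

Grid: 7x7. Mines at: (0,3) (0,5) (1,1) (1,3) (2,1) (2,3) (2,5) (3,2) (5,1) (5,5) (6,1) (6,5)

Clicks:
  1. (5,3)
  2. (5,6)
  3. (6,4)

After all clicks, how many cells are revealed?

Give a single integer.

Click 1 (5,3) count=0: revealed 9 new [(4,2) (4,3) (4,4) (5,2) (5,3) (5,4) (6,2) (6,3) (6,4)] -> total=9
Click 2 (5,6) count=2: revealed 1 new [(5,6)] -> total=10
Click 3 (6,4) count=2: revealed 0 new [(none)] -> total=10

Answer: 10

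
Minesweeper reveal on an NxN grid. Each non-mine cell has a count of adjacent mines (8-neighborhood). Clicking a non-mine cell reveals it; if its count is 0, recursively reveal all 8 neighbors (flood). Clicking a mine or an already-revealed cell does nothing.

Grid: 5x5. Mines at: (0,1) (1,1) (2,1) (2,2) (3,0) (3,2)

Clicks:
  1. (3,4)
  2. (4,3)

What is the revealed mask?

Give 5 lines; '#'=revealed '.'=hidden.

Answer: ..###
..###
...##
...##
...##

Derivation:
Click 1 (3,4) count=0: revealed 12 new [(0,2) (0,3) (0,4) (1,2) (1,3) (1,4) (2,3) (2,4) (3,3) (3,4) (4,3) (4,4)] -> total=12
Click 2 (4,3) count=1: revealed 0 new [(none)] -> total=12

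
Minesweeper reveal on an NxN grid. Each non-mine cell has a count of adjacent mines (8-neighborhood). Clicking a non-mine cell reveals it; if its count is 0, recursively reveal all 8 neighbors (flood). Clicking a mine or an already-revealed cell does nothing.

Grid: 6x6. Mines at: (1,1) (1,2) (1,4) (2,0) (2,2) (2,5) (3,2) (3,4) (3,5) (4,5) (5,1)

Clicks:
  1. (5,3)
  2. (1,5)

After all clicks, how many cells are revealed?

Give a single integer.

Click 1 (5,3) count=0: revealed 6 new [(4,2) (4,3) (4,4) (5,2) (5,3) (5,4)] -> total=6
Click 2 (1,5) count=2: revealed 1 new [(1,5)] -> total=7

Answer: 7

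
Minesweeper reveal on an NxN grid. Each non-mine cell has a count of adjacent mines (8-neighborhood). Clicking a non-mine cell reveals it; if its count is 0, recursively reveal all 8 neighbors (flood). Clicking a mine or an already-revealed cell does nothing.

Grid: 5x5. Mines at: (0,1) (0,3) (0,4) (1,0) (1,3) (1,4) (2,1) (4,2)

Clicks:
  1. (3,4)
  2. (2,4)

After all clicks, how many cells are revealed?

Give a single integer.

Click 1 (3,4) count=0: revealed 6 new [(2,3) (2,4) (3,3) (3,4) (4,3) (4,4)] -> total=6
Click 2 (2,4) count=2: revealed 0 new [(none)] -> total=6

Answer: 6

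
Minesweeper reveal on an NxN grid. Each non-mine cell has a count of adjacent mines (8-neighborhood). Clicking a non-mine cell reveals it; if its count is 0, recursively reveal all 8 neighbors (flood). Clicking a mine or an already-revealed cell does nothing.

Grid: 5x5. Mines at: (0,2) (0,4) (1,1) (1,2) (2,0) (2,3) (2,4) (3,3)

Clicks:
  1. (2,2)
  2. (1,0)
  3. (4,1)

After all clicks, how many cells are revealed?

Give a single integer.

Click 1 (2,2) count=4: revealed 1 new [(2,2)] -> total=1
Click 2 (1,0) count=2: revealed 1 new [(1,0)] -> total=2
Click 3 (4,1) count=0: revealed 6 new [(3,0) (3,1) (3,2) (4,0) (4,1) (4,2)] -> total=8

Answer: 8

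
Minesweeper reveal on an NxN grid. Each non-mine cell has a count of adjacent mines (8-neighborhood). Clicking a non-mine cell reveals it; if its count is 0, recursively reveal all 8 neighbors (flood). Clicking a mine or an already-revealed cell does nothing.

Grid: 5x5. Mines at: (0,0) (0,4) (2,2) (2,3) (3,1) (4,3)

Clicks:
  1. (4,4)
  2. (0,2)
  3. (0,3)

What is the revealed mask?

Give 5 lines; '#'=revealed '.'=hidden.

Click 1 (4,4) count=1: revealed 1 new [(4,4)] -> total=1
Click 2 (0,2) count=0: revealed 6 new [(0,1) (0,2) (0,3) (1,1) (1,2) (1,3)] -> total=7
Click 3 (0,3) count=1: revealed 0 new [(none)] -> total=7

Answer: .###.
.###.
.....
.....
....#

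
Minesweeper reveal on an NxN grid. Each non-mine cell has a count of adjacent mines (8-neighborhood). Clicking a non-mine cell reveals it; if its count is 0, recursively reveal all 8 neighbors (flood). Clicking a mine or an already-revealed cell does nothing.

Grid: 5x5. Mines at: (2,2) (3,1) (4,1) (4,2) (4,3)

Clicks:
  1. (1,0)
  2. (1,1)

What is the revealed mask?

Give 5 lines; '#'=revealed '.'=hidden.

Answer: #####
#####
##.##
...##
.....

Derivation:
Click 1 (1,0) count=0: revealed 16 new [(0,0) (0,1) (0,2) (0,3) (0,4) (1,0) (1,1) (1,2) (1,3) (1,4) (2,0) (2,1) (2,3) (2,4) (3,3) (3,4)] -> total=16
Click 2 (1,1) count=1: revealed 0 new [(none)] -> total=16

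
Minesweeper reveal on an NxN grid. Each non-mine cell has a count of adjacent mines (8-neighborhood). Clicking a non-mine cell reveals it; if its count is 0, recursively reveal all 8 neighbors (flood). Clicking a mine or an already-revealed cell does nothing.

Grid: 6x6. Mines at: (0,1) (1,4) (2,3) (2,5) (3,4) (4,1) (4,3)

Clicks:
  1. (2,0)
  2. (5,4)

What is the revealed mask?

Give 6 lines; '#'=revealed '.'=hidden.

Answer: ......
###...
###...
###...
......
....#.

Derivation:
Click 1 (2,0) count=0: revealed 9 new [(1,0) (1,1) (1,2) (2,0) (2,1) (2,2) (3,0) (3,1) (3,2)] -> total=9
Click 2 (5,4) count=1: revealed 1 new [(5,4)] -> total=10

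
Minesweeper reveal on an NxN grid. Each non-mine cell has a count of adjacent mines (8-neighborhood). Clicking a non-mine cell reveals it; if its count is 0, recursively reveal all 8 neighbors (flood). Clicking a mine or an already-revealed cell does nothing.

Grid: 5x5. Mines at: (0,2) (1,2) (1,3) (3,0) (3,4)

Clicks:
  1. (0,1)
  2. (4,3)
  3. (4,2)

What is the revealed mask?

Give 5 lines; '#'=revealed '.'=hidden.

Answer: .#...
.....
.###.
.###.
.###.

Derivation:
Click 1 (0,1) count=2: revealed 1 new [(0,1)] -> total=1
Click 2 (4,3) count=1: revealed 1 new [(4,3)] -> total=2
Click 3 (4,2) count=0: revealed 8 new [(2,1) (2,2) (2,3) (3,1) (3,2) (3,3) (4,1) (4,2)] -> total=10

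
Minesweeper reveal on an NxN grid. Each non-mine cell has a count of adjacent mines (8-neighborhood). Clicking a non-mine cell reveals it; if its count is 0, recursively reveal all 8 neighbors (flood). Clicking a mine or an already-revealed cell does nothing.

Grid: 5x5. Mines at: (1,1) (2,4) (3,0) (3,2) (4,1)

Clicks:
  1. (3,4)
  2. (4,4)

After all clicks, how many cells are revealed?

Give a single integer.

Answer: 4

Derivation:
Click 1 (3,4) count=1: revealed 1 new [(3,4)] -> total=1
Click 2 (4,4) count=0: revealed 3 new [(3,3) (4,3) (4,4)] -> total=4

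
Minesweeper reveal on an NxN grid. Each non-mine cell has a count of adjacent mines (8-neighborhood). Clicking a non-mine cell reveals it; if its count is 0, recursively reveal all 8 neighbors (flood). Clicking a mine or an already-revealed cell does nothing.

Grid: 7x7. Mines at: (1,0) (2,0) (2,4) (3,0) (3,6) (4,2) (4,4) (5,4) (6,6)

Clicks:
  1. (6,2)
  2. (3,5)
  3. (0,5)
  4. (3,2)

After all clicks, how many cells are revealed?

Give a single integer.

Answer: 31

Derivation:
Click 1 (6,2) count=0: revealed 10 new [(4,0) (4,1) (5,0) (5,1) (5,2) (5,3) (6,0) (6,1) (6,2) (6,3)] -> total=10
Click 2 (3,5) count=3: revealed 1 new [(3,5)] -> total=11
Click 3 (0,5) count=0: revealed 20 new [(0,1) (0,2) (0,3) (0,4) (0,5) (0,6) (1,1) (1,2) (1,3) (1,4) (1,5) (1,6) (2,1) (2,2) (2,3) (2,5) (2,6) (3,1) (3,2) (3,3)] -> total=31
Click 4 (3,2) count=1: revealed 0 new [(none)] -> total=31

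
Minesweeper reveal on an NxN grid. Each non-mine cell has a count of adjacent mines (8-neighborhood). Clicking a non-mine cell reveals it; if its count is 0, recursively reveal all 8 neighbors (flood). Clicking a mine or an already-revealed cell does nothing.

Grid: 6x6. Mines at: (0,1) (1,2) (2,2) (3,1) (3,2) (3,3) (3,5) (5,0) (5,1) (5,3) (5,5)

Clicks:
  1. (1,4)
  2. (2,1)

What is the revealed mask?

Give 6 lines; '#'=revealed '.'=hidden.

Answer: ...###
...###
.#.###
......
......
......

Derivation:
Click 1 (1,4) count=0: revealed 9 new [(0,3) (0,4) (0,5) (1,3) (1,4) (1,5) (2,3) (2,4) (2,5)] -> total=9
Click 2 (2,1) count=4: revealed 1 new [(2,1)] -> total=10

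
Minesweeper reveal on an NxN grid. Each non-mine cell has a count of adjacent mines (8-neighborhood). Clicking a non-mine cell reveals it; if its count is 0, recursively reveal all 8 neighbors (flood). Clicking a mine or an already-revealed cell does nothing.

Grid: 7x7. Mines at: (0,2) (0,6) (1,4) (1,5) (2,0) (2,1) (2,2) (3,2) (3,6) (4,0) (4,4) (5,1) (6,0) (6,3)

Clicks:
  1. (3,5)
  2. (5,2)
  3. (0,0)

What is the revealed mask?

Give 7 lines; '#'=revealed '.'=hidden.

Click 1 (3,5) count=2: revealed 1 new [(3,5)] -> total=1
Click 2 (5,2) count=2: revealed 1 new [(5,2)] -> total=2
Click 3 (0,0) count=0: revealed 4 new [(0,0) (0,1) (1,0) (1,1)] -> total=6

Answer: ##.....
##.....
.......
.....#.
.......
..#....
.......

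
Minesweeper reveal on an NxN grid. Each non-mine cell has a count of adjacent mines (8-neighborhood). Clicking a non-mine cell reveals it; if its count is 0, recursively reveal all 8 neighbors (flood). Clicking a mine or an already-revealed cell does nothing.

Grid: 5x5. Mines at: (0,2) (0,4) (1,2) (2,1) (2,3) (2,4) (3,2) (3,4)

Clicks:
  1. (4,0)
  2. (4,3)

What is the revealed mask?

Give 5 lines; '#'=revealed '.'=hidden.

Click 1 (4,0) count=0: revealed 4 new [(3,0) (3,1) (4,0) (4,1)] -> total=4
Click 2 (4,3) count=2: revealed 1 new [(4,3)] -> total=5

Answer: .....
.....
.....
##...
##.#.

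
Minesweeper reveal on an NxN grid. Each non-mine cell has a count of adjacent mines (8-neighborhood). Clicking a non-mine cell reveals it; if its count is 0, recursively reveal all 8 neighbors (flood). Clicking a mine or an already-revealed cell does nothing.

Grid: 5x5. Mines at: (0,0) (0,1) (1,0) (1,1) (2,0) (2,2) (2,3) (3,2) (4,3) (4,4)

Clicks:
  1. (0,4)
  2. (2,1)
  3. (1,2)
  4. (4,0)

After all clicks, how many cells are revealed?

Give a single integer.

Answer: 11

Derivation:
Click 1 (0,4) count=0: revealed 6 new [(0,2) (0,3) (0,4) (1,2) (1,3) (1,4)] -> total=6
Click 2 (2,1) count=5: revealed 1 new [(2,1)] -> total=7
Click 3 (1,2) count=4: revealed 0 new [(none)] -> total=7
Click 4 (4,0) count=0: revealed 4 new [(3,0) (3,1) (4,0) (4,1)] -> total=11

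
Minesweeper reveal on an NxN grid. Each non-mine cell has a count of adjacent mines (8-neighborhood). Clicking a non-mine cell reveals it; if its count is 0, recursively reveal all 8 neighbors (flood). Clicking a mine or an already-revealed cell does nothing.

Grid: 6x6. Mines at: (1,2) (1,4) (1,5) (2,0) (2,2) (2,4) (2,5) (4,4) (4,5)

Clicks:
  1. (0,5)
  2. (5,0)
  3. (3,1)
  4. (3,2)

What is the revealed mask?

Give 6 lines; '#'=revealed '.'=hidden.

Answer: .....#
......
......
####..
####..
####..

Derivation:
Click 1 (0,5) count=2: revealed 1 new [(0,5)] -> total=1
Click 2 (5,0) count=0: revealed 12 new [(3,0) (3,1) (3,2) (3,3) (4,0) (4,1) (4,2) (4,3) (5,0) (5,1) (5,2) (5,3)] -> total=13
Click 3 (3,1) count=2: revealed 0 new [(none)] -> total=13
Click 4 (3,2) count=1: revealed 0 new [(none)] -> total=13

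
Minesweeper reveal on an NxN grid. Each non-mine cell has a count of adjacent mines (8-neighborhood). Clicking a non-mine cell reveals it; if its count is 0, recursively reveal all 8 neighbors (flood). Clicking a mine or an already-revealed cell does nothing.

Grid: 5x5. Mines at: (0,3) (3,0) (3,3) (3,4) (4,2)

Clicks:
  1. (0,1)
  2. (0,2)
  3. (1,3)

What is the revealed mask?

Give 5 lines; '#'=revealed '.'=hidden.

Answer: ###..
####.
###..
.....
.....

Derivation:
Click 1 (0,1) count=0: revealed 9 new [(0,0) (0,1) (0,2) (1,0) (1,1) (1,2) (2,0) (2,1) (2,2)] -> total=9
Click 2 (0,2) count=1: revealed 0 new [(none)] -> total=9
Click 3 (1,3) count=1: revealed 1 new [(1,3)] -> total=10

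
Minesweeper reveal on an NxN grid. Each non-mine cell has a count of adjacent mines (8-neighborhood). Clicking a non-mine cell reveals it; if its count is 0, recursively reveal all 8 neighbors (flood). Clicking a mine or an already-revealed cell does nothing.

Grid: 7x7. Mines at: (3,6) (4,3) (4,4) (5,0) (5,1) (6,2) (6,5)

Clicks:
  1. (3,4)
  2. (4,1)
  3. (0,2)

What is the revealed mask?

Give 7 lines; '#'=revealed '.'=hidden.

Answer: #######
#######
#######
######.
###....
.......
.......

Derivation:
Click 1 (3,4) count=2: revealed 1 new [(3,4)] -> total=1
Click 2 (4,1) count=2: revealed 1 new [(4,1)] -> total=2
Click 3 (0,2) count=0: revealed 28 new [(0,0) (0,1) (0,2) (0,3) (0,4) (0,5) (0,6) (1,0) (1,1) (1,2) (1,3) (1,4) (1,5) (1,6) (2,0) (2,1) (2,2) (2,3) (2,4) (2,5) (2,6) (3,0) (3,1) (3,2) (3,3) (3,5) (4,0) (4,2)] -> total=30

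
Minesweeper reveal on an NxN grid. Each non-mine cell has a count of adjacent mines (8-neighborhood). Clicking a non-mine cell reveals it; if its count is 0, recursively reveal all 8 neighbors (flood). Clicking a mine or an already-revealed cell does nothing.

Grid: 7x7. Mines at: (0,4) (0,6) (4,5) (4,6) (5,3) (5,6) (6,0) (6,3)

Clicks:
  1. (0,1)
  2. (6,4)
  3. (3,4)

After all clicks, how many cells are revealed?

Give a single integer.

Click 1 (0,1) count=0: revealed 33 new [(0,0) (0,1) (0,2) (0,3) (1,0) (1,1) (1,2) (1,3) (1,4) (1,5) (1,6) (2,0) (2,1) (2,2) (2,3) (2,4) (2,5) (2,6) (3,0) (3,1) (3,2) (3,3) (3,4) (3,5) (3,6) (4,0) (4,1) (4,2) (4,3) (4,4) (5,0) (5,1) (5,2)] -> total=33
Click 2 (6,4) count=2: revealed 1 new [(6,4)] -> total=34
Click 3 (3,4) count=1: revealed 0 new [(none)] -> total=34

Answer: 34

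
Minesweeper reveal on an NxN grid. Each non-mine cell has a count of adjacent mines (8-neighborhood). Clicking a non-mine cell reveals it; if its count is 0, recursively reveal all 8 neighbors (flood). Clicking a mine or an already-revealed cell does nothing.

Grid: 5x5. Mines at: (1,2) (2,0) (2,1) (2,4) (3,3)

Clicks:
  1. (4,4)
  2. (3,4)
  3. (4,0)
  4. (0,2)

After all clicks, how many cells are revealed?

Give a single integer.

Click 1 (4,4) count=1: revealed 1 new [(4,4)] -> total=1
Click 2 (3,4) count=2: revealed 1 new [(3,4)] -> total=2
Click 3 (4,0) count=0: revealed 6 new [(3,0) (3,1) (3,2) (4,0) (4,1) (4,2)] -> total=8
Click 4 (0,2) count=1: revealed 1 new [(0,2)] -> total=9

Answer: 9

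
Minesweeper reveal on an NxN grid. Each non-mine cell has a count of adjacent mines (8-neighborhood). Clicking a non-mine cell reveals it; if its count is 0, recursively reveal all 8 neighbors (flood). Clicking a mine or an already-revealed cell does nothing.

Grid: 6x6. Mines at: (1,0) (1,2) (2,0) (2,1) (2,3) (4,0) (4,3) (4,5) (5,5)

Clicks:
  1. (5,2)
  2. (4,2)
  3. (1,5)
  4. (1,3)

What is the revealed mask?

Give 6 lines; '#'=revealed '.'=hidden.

Click 1 (5,2) count=1: revealed 1 new [(5,2)] -> total=1
Click 2 (4,2) count=1: revealed 1 new [(4,2)] -> total=2
Click 3 (1,5) count=0: revealed 10 new [(0,3) (0,4) (0,5) (1,3) (1,4) (1,5) (2,4) (2,5) (3,4) (3,5)] -> total=12
Click 4 (1,3) count=2: revealed 0 new [(none)] -> total=12

Answer: ...###
...###
....##
....##
..#...
..#...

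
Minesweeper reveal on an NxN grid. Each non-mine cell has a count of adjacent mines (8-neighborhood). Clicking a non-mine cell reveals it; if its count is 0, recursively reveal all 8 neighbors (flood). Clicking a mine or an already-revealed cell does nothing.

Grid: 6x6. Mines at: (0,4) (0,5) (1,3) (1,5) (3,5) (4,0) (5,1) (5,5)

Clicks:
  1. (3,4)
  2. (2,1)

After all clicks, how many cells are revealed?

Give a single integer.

Answer: 23

Derivation:
Click 1 (3,4) count=1: revealed 1 new [(3,4)] -> total=1
Click 2 (2,1) count=0: revealed 22 new [(0,0) (0,1) (0,2) (1,0) (1,1) (1,2) (2,0) (2,1) (2,2) (2,3) (2,4) (3,0) (3,1) (3,2) (3,3) (4,1) (4,2) (4,3) (4,4) (5,2) (5,3) (5,4)] -> total=23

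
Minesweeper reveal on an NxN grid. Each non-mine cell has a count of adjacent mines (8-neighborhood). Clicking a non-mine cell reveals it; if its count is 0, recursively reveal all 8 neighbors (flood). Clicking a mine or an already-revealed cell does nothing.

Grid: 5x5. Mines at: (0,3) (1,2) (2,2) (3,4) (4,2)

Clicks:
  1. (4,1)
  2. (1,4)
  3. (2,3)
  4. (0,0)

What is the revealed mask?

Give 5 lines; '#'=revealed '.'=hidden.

Click 1 (4,1) count=1: revealed 1 new [(4,1)] -> total=1
Click 2 (1,4) count=1: revealed 1 new [(1,4)] -> total=2
Click 3 (2,3) count=3: revealed 1 new [(2,3)] -> total=3
Click 4 (0,0) count=0: revealed 9 new [(0,0) (0,1) (1,0) (1,1) (2,0) (2,1) (3,0) (3,1) (4,0)] -> total=12

Answer: ##...
##..#
##.#.
##...
##...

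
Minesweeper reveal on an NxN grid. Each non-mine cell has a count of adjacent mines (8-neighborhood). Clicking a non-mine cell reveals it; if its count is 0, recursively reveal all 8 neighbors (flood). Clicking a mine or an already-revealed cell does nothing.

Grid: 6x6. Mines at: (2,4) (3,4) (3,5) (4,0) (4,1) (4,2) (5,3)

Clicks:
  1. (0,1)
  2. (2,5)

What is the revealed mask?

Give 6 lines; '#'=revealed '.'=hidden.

Click 1 (0,1) count=0: revealed 20 new [(0,0) (0,1) (0,2) (0,3) (0,4) (0,5) (1,0) (1,1) (1,2) (1,3) (1,4) (1,5) (2,0) (2,1) (2,2) (2,3) (3,0) (3,1) (3,2) (3,3)] -> total=20
Click 2 (2,5) count=3: revealed 1 new [(2,5)] -> total=21

Answer: ######
######
####.#
####..
......
......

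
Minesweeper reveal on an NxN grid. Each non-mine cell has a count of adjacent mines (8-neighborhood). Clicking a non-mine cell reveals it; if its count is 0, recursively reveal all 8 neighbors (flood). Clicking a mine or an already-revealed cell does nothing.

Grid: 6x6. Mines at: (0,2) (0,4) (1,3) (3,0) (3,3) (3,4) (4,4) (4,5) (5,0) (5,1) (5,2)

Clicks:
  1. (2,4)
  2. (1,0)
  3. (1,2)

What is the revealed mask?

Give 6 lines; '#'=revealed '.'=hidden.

Click 1 (2,4) count=3: revealed 1 new [(2,4)] -> total=1
Click 2 (1,0) count=0: revealed 6 new [(0,0) (0,1) (1,0) (1,1) (2,0) (2,1)] -> total=7
Click 3 (1,2) count=2: revealed 1 new [(1,2)] -> total=8

Answer: ##....
###...
##..#.
......
......
......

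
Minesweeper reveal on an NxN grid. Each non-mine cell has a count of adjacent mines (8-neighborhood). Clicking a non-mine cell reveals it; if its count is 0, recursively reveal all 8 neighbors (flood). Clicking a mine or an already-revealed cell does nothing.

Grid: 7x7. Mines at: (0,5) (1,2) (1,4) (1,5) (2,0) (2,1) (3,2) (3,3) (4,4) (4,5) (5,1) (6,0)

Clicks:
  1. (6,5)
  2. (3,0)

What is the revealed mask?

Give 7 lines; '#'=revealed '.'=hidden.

Answer: .......
.......
.......
#......
.......
..#####
..#####

Derivation:
Click 1 (6,5) count=0: revealed 10 new [(5,2) (5,3) (5,4) (5,5) (5,6) (6,2) (6,3) (6,4) (6,5) (6,6)] -> total=10
Click 2 (3,0) count=2: revealed 1 new [(3,0)] -> total=11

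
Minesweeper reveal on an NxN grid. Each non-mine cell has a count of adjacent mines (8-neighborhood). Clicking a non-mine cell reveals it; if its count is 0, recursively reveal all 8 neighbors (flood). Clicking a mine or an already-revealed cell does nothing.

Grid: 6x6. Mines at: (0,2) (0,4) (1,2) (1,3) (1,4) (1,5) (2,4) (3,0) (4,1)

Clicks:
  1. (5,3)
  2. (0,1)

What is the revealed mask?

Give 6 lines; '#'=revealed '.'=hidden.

Answer: .#....
......
......
..####
..####
..####

Derivation:
Click 1 (5,3) count=0: revealed 12 new [(3,2) (3,3) (3,4) (3,5) (4,2) (4,3) (4,4) (4,5) (5,2) (5,3) (5,4) (5,5)] -> total=12
Click 2 (0,1) count=2: revealed 1 new [(0,1)] -> total=13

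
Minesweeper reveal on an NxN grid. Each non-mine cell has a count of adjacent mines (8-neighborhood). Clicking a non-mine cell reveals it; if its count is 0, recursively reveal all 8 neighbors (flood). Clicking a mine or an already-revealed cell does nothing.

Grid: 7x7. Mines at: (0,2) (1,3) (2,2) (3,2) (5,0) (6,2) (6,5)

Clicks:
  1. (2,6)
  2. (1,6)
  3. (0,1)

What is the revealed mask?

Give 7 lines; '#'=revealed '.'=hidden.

Answer: .#..###
....###
...####
...####
...####
...####
.......

Derivation:
Click 1 (2,6) count=0: revealed 22 new [(0,4) (0,5) (0,6) (1,4) (1,5) (1,6) (2,3) (2,4) (2,5) (2,6) (3,3) (3,4) (3,5) (3,6) (4,3) (4,4) (4,5) (4,6) (5,3) (5,4) (5,5) (5,6)] -> total=22
Click 2 (1,6) count=0: revealed 0 new [(none)] -> total=22
Click 3 (0,1) count=1: revealed 1 new [(0,1)] -> total=23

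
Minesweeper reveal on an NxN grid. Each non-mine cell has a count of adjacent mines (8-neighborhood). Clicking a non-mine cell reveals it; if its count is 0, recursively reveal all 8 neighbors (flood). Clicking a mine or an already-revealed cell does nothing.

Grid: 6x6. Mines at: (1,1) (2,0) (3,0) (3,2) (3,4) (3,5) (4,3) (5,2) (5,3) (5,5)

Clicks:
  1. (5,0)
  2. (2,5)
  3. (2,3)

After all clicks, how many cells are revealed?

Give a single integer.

Click 1 (5,0) count=0: revealed 4 new [(4,0) (4,1) (5,0) (5,1)] -> total=4
Click 2 (2,5) count=2: revealed 1 new [(2,5)] -> total=5
Click 3 (2,3) count=2: revealed 1 new [(2,3)] -> total=6

Answer: 6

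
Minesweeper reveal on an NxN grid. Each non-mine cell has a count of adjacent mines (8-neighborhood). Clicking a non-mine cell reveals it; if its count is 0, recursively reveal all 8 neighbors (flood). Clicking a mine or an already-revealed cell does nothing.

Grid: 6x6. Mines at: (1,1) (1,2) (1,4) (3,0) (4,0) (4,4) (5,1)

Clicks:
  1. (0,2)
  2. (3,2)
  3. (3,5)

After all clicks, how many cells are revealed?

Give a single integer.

Answer: 11

Derivation:
Click 1 (0,2) count=2: revealed 1 new [(0,2)] -> total=1
Click 2 (3,2) count=0: revealed 9 new [(2,1) (2,2) (2,3) (3,1) (3,2) (3,3) (4,1) (4,2) (4,3)] -> total=10
Click 3 (3,5) count=1: revealed 1 new [(3,5)] -> total=11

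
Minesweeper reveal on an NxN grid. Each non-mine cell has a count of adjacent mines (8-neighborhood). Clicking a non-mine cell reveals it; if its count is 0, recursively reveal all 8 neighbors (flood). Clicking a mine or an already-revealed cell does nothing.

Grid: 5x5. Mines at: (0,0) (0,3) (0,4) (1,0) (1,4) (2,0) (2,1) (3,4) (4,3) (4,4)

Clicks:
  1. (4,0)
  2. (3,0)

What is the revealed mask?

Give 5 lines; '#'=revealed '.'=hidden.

Click 1 (4,0) count=0: revealed 6 new [(3,0) (3,1) (3,2) (4,0) (4,1) (4,2)] -> total=6
Click 2 (3,0) count=2: revealed 0 new [(none)] -> total=6

Answer: .....
.....
.....
###..
###..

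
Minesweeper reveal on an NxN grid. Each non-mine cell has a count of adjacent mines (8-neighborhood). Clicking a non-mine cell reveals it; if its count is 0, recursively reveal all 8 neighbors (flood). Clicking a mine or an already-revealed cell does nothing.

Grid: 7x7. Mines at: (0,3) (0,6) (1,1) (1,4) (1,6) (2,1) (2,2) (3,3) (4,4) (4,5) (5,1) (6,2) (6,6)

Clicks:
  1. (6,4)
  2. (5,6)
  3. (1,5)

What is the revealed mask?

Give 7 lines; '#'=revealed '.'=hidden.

Click 1 (6,4) count=0: revealed 6 new [(5,3) (5,4) (5,5) (6,3) (6,4) (6,5)] -> total=6
Click 2 (5,6) count=2: revealed 1 new [(5,6)] -> total=7
Click 3 (1,5) count=3: revealed 1 new [(1,5)] -> total=8

Answer: .......
.....#.
.......
.......
.......
...####
...###.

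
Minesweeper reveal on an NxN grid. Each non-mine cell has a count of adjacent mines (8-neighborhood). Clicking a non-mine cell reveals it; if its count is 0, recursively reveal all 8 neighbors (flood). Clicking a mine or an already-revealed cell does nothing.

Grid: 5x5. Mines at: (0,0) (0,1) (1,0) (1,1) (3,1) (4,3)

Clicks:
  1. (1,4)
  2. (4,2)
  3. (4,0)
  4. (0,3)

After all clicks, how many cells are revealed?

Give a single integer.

Click 1 (1,4) count=0: revealed 12 new [(0,2) (0,3) (0,4) (1,2) (1,3) (1,4) (2,2) (2,3) (2,4) (3,2) (3,3) (3,4)] -> total=12
Click 2 (4,2) count=2: revealed 1 new [(4,2)] -> total=13
Click 3 (4,0) count=1: revealed 1 new [(4,0)] -> total=14
Click 4 (0,3) count=0: revealed 0 new [(none)] -> total=14

Answer: 14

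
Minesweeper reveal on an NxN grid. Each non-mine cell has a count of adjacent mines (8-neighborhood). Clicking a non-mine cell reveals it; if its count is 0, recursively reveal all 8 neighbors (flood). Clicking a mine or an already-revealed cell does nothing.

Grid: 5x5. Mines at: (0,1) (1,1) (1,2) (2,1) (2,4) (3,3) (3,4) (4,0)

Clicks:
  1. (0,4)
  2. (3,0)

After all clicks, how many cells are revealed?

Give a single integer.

Answer: 5

Derivation:
Click 1 (0,4) count=0: revealed 4 new [(0,3) (0,4) (1,3) (1,4)] -> total=4
Click 2 (3,0) count=2: revealed 1 new [(3,0)] -> total=5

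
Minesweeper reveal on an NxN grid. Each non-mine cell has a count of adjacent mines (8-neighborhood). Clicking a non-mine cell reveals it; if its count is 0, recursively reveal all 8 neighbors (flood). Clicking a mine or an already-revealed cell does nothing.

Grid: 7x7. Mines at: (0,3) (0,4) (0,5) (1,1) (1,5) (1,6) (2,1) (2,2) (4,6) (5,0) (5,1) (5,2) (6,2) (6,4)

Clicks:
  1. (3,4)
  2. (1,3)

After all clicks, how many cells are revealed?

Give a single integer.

Click 1 (3,4) count=0: revealed 12 new [(2,3) (2,4) (2,5) (3,3) (3,4) (3,5) (4,3) (4,4) (4,5) (5,3) (5,4) (5,5)] -> total=12
Click 2 (1,3) count=3: revealed 1 new [(1,3)] -> total=13

Answer: 13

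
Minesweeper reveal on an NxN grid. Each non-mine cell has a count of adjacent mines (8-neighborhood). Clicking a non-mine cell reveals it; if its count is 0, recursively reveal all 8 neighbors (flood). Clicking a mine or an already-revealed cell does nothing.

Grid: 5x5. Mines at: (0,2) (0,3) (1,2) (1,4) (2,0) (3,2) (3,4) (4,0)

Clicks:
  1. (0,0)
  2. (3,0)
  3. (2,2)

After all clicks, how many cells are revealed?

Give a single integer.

Answer: 6

Derivation:
Click 1 (0,0) count=0: revealed 4 new [(0,0) (0,1) (1,0) (1,1)] -> total=4
Click 2 (3,0) count=2: revealed 1 new [(3,0)] -> total=5
Click 3 (2,2) count=2: revealed 1 new [(2,2)] -> total=6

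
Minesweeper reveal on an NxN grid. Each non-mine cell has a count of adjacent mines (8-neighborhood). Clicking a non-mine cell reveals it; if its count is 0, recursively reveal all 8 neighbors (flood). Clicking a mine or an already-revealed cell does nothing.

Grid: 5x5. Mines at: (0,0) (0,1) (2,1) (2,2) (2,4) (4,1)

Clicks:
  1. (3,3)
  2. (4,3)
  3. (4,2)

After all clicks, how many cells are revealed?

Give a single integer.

Click 1 (3,3) count=2: revealed 1 new [(3,3)] -> total=1
Click 2 (4,3) count=0: revealed 5 new [(3,2) (3,4) (4,2) (4,3) (4,4)] -> total=6
Click 3 (4,2) count=1: revealed 0 new [(none)] -> total=6

Answer: 6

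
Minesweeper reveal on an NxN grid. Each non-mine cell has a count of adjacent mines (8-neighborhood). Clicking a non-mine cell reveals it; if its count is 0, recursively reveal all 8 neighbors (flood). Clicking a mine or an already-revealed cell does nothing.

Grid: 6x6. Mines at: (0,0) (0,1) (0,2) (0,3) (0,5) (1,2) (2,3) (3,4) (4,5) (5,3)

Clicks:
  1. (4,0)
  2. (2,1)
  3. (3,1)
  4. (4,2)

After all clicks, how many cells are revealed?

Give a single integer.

Answer: 14

Derivation:
Click 1 (4,0) count=0: revealed 14 new [(1,0) (1,1) (2,0) (2,1) (2,2) (3,0) (3,1) (3,2) (4,0) (4,1) (4,2) (5,0) (5,1) (5,2)] -> total=14
Click 2 (2,1) count=1: revealed 0 new [(none)] -> total=14
Click 3 (3,1) count=0: revealed 0 new [(none)] -> total=14
Click 4 (4,2) count=1: revealed 0 new [(none)] -> total=14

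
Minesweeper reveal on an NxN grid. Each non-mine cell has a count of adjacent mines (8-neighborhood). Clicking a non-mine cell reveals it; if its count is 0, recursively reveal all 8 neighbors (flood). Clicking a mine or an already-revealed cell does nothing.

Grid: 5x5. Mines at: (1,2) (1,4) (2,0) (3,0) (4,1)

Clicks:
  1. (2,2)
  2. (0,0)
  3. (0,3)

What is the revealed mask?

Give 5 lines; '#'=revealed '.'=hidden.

Click 1 (2,2) count=1: revealed 1 new [(2,2)] -> total=1
Click 2 (0,0) count=0: revealed 4 new [(0,0) (0,1) (1,0) (1,1)] -> total=5
Click 3 (0,3) count=2: revealed 1 new [(0,3)] -> total=6

Answer: ##.#.
##...
..#..
.....
.....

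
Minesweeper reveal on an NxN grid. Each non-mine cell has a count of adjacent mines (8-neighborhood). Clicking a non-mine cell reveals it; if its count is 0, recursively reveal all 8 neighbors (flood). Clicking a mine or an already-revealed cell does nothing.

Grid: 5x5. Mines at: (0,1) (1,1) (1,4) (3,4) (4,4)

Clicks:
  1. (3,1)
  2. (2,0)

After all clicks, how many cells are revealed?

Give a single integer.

Click 1 (3,1) count=0: revealed 12 new [(2,0) (2,1) (2,2) (2,3) (3,0) (3,1) (3,2) (3,3) (4,0) (4,1) (4,2) (4,3)] -> total=12
Click 2 (2,0) count=1: revealed 0 new [(none)] -> total=12

Answer: 12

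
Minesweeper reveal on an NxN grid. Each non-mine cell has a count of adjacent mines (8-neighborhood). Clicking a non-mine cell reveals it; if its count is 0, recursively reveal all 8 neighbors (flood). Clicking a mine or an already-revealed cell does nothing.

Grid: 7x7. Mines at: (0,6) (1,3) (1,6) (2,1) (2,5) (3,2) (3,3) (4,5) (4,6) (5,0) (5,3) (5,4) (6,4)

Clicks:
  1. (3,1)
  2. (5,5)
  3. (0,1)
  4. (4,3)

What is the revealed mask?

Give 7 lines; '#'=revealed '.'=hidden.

Click 1 (3,1) count=2: revealed 1 new [(3,1)] -> total=1
Click 2 (5,5) count=4: revealed 1 new [(5,5)] -> total=2
Click 3 (0,1) count=0: revealed 6 new [(0,0) (0,1) (0,2) (1,0) (1,1) (1,2)] -> total=8
Click 4 (4,3) count=4: revealed 1 new [(4,3)] -> total=9

Answer: ###....
###....
.......
.#.....
...#...
.....#.
.......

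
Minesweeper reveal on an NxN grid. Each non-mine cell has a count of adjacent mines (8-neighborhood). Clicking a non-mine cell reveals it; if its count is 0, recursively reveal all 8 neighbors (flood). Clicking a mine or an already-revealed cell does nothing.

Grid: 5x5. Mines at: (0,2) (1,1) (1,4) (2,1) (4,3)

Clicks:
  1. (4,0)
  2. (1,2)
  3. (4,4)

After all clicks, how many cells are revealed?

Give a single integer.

Click 1 (4,0) count=0: revealed 6 new [(3,0) (3,1) (3,2) (4,0) (4,1) (4,2)] -> total=6
Click 2 (1,2) count=3: revealed 1 new [(1,2)] -> total=7
Click 3 (4,4) count=1: revealed 1 new [(4,4)] -> total=8

Answer: 8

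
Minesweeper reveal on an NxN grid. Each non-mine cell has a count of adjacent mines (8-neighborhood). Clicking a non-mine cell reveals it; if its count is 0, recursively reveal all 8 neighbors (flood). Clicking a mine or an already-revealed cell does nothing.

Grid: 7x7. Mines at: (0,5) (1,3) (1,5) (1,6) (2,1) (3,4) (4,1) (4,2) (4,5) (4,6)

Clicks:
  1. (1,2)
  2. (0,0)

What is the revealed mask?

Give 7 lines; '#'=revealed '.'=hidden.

Click 1 (1,2) count=2: revealed 1 new [(1,2)] -> total=1
Click 2 (0,0) count=0: revealed 5 new [(0,0) (0,1) (0,2) (1,0) (1,1)] -> total=6

Answer: ###....
###....
.......
.......
.......
.......
.......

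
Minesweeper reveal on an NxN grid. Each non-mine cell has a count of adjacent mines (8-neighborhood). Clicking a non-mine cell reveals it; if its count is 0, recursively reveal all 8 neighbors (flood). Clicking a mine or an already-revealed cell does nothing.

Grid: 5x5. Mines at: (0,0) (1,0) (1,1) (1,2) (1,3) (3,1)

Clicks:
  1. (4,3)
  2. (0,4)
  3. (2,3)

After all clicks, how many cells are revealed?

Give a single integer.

Answer: 10

Derivation:
Click 1 (4,3) count=0: revealed 9 new [(2,2) (2,3) (2,4) (3,2) (3,3) (3,4) (4,2) (4,3) (4,4)] -> total=9
Click 2 (0,4) count=1: revealed 1 new [(0,4)] -> total=10
Click 3 (2,3) count=2: revealed 0 new [(none)] -> total=10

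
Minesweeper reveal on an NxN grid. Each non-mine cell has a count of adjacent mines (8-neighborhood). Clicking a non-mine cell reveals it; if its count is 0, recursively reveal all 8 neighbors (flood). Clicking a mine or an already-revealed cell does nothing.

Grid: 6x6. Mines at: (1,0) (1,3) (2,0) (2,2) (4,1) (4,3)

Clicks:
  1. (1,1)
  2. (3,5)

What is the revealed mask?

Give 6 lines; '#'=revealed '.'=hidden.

Click 1 (1,1) count=3: revealed 1 new [(1,1)] -> total=1
Click 2 (3,5) count=0: revealed 12 new [(0,4) (0,5) (1,4) (1,5) (2,4) (2,5) (3,4) (3,5) (4,4) (4,5) (5,4) (5,5)] -> total=13

Answer: ....##
.#..##
....##
....##
....##
....##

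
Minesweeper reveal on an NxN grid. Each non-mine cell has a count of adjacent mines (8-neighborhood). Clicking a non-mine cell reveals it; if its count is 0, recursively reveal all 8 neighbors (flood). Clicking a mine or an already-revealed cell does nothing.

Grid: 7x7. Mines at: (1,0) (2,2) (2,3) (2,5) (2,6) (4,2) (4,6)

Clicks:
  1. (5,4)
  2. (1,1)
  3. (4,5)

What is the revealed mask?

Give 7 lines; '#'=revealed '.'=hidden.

Click 1 (5,4) count=0: revealed 26 new [(2,0) (2,1) (3,0) (3,1) (3,3) (3,4) (3,5) (4,0) (4,1) (4,3) (4,4) (4,5) (5,0) (5,1) (5,2) (5,3) (5,4) (5,5) (5,6) (6,0) (6,1) (6,2) (6,3) (6,4) (6,5) (6,6)] -> total=26
Click 2 (1,1) count=2: revealed 1 new [(1,1)] -> total=27
Click 3 (4,5) count=1: revealed 0 new [(none)] -> total=27

Answer: .......
.#.....
##.....
##.###.
##.###.
#######
#######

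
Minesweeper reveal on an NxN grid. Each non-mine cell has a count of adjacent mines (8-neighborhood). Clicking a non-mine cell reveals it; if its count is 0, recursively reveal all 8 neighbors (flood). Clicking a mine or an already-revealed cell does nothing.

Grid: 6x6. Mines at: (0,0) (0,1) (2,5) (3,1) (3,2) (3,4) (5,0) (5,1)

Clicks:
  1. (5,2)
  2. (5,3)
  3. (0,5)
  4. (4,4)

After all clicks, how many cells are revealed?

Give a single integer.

Answer: 19

Derivation:
Click 1 (5,2) count=1: revealed 1 new [(5,2)] -> total=1
Click 2 (5,3) count=0: revealed 7 new [(4,2) (4,3) (4,4) (4,5) (5,3) (5,4) (5,5)] -> total=8
Click 3 (0,5) count=0: revealed 11 new [(0,2) (0,3) (0,4) (0,5) (1,2) (1,3) (1,4) (1,5) (2,2) (2,3) (2,4)] -> total=19
Click 4 (4,4) count=1: revealed 0 new [(none)] -> total=19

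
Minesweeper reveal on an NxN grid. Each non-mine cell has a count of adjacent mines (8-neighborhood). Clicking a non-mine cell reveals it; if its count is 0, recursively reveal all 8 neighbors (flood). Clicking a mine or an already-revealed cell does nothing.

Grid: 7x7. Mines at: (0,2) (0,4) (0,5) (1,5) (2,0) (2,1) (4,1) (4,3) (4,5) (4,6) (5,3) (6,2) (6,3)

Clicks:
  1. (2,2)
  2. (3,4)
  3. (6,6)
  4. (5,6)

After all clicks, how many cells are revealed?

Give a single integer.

Click 1 (2,2) count=1: revealed 1 new [(2,2)] -> total=1
Click 2 (3,4) count=2: revealed 1 new [(3,4)] -> total=2
Click 3 (6,6) count=0: revealed 6 new [(5,4) (5,5) (5,6) (6,4) (6,5) (6,6)] -> total=8
Click 4 (5,6) count=2: revealed 0 new [(none)] -> total=8

Answer: 8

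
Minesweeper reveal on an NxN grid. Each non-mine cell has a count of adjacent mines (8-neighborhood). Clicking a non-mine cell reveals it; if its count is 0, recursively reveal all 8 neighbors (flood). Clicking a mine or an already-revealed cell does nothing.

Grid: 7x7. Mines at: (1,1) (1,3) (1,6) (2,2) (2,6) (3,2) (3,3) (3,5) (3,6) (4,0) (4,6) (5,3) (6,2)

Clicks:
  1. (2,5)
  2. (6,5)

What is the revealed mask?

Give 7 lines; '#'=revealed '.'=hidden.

Click 1 (2,5) count=4: revealed 1 new [(2,5)] -> total=1
Click 2 (6,5) count=0: revealed 6 new [(5,4) (5,5) (5,6) (6,4) (6,5) (6,6)] -> total=7

Answer: .......
.......
.....#.
.......
.......
....###
....###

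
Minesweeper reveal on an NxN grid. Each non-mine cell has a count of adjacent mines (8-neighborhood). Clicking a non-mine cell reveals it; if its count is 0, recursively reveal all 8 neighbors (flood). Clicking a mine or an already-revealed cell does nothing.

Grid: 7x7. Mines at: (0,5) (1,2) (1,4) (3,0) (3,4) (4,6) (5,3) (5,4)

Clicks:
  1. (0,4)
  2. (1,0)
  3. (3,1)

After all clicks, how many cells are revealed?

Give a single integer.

Answer: 8

Derivation:
Click 1 (0,4) count=2: revealed 1 new [(0,4)] -> total=1
Click 2 (1,0) count=0: revealed 6 new [(0,0) (0,1) (1,0) (1,1) (2,0) (2,1)] -> total=7
Click 3 (3,1) count=1: revealed 1 new [(3,1)] -> total=8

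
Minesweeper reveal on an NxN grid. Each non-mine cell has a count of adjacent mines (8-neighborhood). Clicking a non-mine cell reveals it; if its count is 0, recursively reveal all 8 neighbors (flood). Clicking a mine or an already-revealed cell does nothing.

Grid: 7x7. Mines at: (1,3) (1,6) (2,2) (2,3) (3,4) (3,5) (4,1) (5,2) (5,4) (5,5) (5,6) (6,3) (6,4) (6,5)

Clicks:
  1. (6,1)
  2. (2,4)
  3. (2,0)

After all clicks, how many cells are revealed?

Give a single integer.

Click 1 (6,1) count=1: revealed 1 new [(6,1)] -> total=1
Click 2 (2,4) count=4: revealed 1 new [(2,4)] -> total=2
Click 3 (2,0) count=0: revealed 10 new [(0,0) (0,1) (0,2) (1,0) (1,1) (1,2) (2,0) (2,1) (3,0) (3,1)] -> total=12

Answer: 12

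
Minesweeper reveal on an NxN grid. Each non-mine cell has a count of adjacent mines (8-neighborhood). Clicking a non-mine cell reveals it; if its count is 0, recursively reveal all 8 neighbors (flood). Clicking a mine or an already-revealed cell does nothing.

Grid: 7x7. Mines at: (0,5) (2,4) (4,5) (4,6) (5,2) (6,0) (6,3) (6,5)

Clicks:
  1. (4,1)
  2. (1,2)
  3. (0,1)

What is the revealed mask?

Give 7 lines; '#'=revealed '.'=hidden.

Click 1 (4,1) count=1: revealed 1 new [(4,1)] -> total=1
Click 2 (1,2) count=0: revealed 23 new [(0,0) (0,1) (0,2) (0,3) (0,4) (1,0) (1,1) (1,2) (1,3) (1,4) (2,0) (2,1) (2,2) (2,3) (3,0) (3,1) (3,2) (3,3) (4,0) (4,2) (4,3) (5,0) (5,1)] -> total=24
Click 3 (0,1) count=0: revealed 0 new [(none)] -> total=24

Answer: #####..
#####..
####...
####...
####...
##.....
.......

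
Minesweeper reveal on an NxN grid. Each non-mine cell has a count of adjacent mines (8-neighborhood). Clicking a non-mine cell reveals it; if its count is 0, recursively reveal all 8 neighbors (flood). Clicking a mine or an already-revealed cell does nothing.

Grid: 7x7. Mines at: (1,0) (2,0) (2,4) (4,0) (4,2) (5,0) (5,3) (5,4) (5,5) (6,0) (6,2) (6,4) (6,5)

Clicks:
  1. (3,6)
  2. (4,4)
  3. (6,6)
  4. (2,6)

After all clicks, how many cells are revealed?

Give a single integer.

Click 1 (3,6) count=0: revealed 24 new [(0,1) (0,2) (0,3) (0,4) (0,5) (0,6) (1,1) (1,2) (1,3) (1,4) (1,5) (1,6) (2,1) (2,2) (2,3) (2,5) (2,6) (3,1) (3,2) (3,3) (3,5) (3,6) (4,5) (4,6)] -> total=24
Click 2 (4,4) count=3: revealed 1 new [(4,4)] -> total=25
Click 3 (6,6) count=2: revealed 1 new [(6,6)] -> total=26
Click 4 (2,6) count=0: revealed 0 new [(none)] -> total=26

Answer: 26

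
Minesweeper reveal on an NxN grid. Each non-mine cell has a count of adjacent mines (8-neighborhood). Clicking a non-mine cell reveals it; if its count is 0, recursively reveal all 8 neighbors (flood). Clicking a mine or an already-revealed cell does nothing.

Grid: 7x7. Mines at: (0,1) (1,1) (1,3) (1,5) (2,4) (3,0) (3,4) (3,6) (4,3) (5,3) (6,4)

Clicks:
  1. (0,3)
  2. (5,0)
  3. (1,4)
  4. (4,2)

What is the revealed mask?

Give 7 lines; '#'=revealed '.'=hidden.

Click 1 (0,3) count=1: revealed 1 new [(0,3)] -> total=1
Click 2 (5,0) count=0: revealed 9 new [(4,0) (4,1) (4,2) (5,0) (5,1) (5,2) (6,0) (6,1) (6,2)] -> total=10
Click 3 (1,4) count=3: revealed 1 new [(1,4)] -> total=11
Click 4 (4,2) count=2: revealed 0 new [(none)] -> total=11

Answer: ...#...
....#..
.......
.......
###....
###....
###....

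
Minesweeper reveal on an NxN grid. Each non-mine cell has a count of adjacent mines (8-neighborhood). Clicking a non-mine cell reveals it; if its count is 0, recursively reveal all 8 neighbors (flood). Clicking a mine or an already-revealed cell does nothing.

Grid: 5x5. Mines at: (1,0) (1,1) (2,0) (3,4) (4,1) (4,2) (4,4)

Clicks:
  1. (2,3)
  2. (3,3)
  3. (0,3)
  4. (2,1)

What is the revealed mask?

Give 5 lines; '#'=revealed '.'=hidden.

Click 1 (2,3) count=1: revealed 1 new [(2,3)] -> total=1
Click 2 (3,3) count=3: revealed 1 new [(3,3)] -> total=2
Click 3 (0,3) count=0: revealed 8 new [(0,2) (0,3) (0,4) (1,2) (1,3) (1,4) (2,2) (2,4)] -> total=10
Click 4 (2,1) count=3: revealed 1 new [(2,1)] -> total=11

Answer: ..###
..###
.####
...#.
.....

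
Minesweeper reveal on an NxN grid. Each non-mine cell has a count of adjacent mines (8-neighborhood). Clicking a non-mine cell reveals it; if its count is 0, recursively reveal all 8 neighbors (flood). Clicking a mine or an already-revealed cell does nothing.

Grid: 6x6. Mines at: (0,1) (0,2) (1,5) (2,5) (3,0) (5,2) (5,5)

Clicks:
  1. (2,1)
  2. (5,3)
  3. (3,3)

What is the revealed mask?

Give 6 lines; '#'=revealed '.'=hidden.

Click 1 (2,1) count=1: revealed 1 new [(2,1)] -> total=1
Click 2 (5,3) count=1: revealed 1 new [(5,3)] -> total=2
Click 3 (3,3) count=0: revealed 15 new [(1,1) (1,2) (1,3) (1,4) (2,2) (2,3) (2,4) (3,1) (3,2) (3,3) (3,4) (4,1) (4,2) (4,3) (4,4)] -> total=17

Answer: ......
.####.
.####.
.####.
.####.
...#..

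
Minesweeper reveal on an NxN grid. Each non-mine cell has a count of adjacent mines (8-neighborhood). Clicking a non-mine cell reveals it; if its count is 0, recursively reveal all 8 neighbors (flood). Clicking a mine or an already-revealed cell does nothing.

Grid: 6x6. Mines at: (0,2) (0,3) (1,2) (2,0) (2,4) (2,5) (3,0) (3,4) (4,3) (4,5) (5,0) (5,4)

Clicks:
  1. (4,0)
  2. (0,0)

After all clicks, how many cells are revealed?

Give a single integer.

Answer: 5

Derivation:
Click 1 (4,0) count=2: revealed 1 new [(4,0)] -> total=1
Click 2 (0,0) count=0: revealed 4 new [(0,0) (0,1) (1,0) (1,1)] -> total=5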